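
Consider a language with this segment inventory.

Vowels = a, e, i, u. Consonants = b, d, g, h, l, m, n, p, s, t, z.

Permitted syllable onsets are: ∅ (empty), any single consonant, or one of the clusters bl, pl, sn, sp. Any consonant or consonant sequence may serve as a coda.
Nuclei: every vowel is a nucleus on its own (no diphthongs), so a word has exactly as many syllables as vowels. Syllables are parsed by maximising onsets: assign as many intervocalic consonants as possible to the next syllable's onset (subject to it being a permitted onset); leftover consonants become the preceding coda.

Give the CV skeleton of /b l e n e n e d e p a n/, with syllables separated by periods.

The vowels are e, e, e, e, a — 5 nuclei, so 5 syllables.
/e…e/ gap (V1→V2): /n/ is a single consonant, so it becomes the next onset.
/e…e/ gap (V2→V3): /n/ → onset of the next syllable (single consonants are always licit onsets).
/e…e/ gap (V3→V4): /d/ is a single consonant, so it becomes the next onset.
/e…a/ gap (V4→V5): just /p/ — single C goes to the following onset.
Syllabification: ble.ne.ne.de.pan.
Mapping each syllable to C/V: /ble/ → CCV, /ne/ → CV, /ne/ → CV, /de/ → CV, /pan/ → CVC.

CCV.CV.CV.CV.CVC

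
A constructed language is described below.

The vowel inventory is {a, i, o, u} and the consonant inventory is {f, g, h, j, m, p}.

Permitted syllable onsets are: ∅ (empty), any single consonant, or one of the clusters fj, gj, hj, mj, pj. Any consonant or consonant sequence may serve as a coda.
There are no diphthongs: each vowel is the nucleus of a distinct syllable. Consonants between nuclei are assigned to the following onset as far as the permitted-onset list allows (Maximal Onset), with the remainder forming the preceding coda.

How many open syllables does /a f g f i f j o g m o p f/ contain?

Vowels present: a, i, o, o; each is a nucleus, giving 4 syllables.
V1 /a/ – V2 /i/: /fgf/ splits as /fg/ + /f/ (/f/ is the longest suffix that is a licit onset).
V2 /i/ – V3 /o/: cluster /fj/ — /fj/ is itself a permitted onset, so the whole cluster goes right; preceding coda = ∅.
V3 /o/ – V4 /o/: cluster /gm/ — the longest permitted-onset suffix is /m/; onset = /m/, preceding coda = /g/.
Syllabification: afg.fi.fjog.mopf.
Classifying each syllable: /afg/ (closed), /fi/ (open), /fjog/ (closed), /mopf/ (closed).
Open syllables: 1.

1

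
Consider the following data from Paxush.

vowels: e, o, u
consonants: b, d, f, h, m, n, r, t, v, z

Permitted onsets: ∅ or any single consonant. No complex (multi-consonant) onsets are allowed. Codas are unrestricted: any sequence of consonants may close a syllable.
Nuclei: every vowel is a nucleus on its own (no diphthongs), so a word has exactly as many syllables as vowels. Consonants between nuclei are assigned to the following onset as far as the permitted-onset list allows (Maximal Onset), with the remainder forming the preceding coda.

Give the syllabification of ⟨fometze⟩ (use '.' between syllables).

fo.met.ze

The vowels are o, e, e — 3 nuclei, so 3 syllables.
σ1/σ2 boundary: just /m/ — single C goes to the following onset.
σ2/σ3 boundary: /tz/; trying suffixes from longest down, /z/ is the first permitted one, so coda /t/ | onset /z/.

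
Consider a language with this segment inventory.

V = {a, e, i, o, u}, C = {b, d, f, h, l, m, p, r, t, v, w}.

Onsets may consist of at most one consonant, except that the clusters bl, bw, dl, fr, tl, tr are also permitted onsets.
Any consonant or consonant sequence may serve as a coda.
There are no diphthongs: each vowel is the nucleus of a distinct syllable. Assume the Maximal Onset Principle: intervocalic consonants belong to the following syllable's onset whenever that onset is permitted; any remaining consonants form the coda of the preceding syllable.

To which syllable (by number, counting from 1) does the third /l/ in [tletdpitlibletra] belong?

4

Nuclei (vowels): e, i, i, e, a → 5 syllables.
Between /e/ (V1) and /i/ (V2): /tdp/ — longest licit onset from the right is /p/, leaving /td/ as coda.
Between /i/ (V2) and /i/ (V3): /tl/ is a licit onset in full, so it all attaches to the next syllable.
Between /i/ (V3) and /e/ (V4): /bl/ — entire cluster is a permitted onset → onset /bl/, coda ∅.
Between /e/ (V4) and /a/ (V5): cluster /tr/ — /tr/ is itself a permitted onset, so the whole cluster goes right; preceding coda = ∅.
So the parse is tletd.pi.tli.ble.tra.
The third /l/ is in the onset of syllable 4 (/ble/).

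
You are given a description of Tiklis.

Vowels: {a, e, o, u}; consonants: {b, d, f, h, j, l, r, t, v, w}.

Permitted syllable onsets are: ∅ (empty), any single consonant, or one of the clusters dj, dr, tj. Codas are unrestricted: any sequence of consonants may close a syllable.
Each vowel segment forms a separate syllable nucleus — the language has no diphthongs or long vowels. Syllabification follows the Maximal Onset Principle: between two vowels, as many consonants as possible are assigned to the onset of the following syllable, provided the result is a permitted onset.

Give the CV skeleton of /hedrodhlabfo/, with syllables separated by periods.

CV.CCVCC.CVC.CV

Nuclei (vowels): e, o, a, o → 4 syllables.
Between /e/ (V1) and /o/ (V2): /dr/ — entire cluster is a permitted onset → onset /dr/, coda ∅.
Between /o/ (V2) and /a/ (V3): /dhl/ splits as /dh/ + /l/ (/l/ is the longest suffix that is a licit onset).
Between /a/ (V3) and /o/ (V4): /bf/ splits as /b/ + /f/ (/f/ is the longest suffix that is a licit onset).
Putting it together: he.drodh.lab.fo.
Mapping each syllable to C/V: /he/ → CV, /drodh/ → CCVCC, /lab/ → CVC, /fo/ → CV.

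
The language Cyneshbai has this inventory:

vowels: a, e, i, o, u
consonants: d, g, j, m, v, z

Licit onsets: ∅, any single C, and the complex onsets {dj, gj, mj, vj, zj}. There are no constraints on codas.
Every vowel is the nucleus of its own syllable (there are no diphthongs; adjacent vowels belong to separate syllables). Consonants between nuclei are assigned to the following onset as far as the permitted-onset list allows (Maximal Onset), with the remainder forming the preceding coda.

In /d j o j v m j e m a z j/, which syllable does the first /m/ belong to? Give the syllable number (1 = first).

2

Vowels present: o, e, a; each is a nucleus, giving 3 syllables.
V1 /o/ – V2 /e/: cluster /jvmj/ — the longest permitted-onset suffix is /mj/; onset = /mj/, preceding coda = /jv/.
V2 /e/ – V3 /a/: /m/ → onset of the next syllable (single consonants are always licit onsets).
Putting it together: djojv.mje.mazj.
The first /m/ is in the onset of syllable 2 (/mje/).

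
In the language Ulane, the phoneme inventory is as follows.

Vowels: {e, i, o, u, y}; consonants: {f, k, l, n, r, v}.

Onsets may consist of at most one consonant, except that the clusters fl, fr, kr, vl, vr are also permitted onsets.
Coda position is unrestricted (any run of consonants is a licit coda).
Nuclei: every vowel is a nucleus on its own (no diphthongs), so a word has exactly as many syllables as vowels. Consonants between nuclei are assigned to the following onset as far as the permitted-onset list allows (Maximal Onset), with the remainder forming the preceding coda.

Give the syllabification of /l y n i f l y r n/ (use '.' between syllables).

ly.ni.flyrn

Nuclei (vowels): y, i, y → 3 syllables.
/y…i/ gap (V1→V2): just /n/ — single C goes to the following onset.
/i…y/ gap (V2→V3): /fl/ — entire cluster is a permitted onset → onset /fl/, coda ∅.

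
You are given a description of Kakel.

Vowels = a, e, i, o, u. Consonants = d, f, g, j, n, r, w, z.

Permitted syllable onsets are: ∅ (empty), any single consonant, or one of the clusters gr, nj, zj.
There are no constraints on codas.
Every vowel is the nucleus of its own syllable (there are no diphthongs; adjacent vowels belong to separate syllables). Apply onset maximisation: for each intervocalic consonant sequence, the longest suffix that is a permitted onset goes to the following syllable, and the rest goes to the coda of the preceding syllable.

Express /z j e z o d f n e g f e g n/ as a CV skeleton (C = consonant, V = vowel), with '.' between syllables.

CCV.CVCC.CVC.CVCC

The vowels are e, o, e, e — 4 nuclei, so 4 syllables.
σ1/σ2 boundary: /z/ → onset of the next syllable (single consonants are always licit onsets).
σ2/σ3 boundary: cluster /dfn/ — the longest permitted-onset suffix is /n/; onset = /n/, preceding coda = /df/.
σ3/σ4 boundary: /gf/; trying suffixes from longest down, /f/ is the first permitted one, so coda /g/ | onset /f/.
So the parse is zje.zodf.neg.fegn.
Mapping each syllable to C/V: /zje/ → CCV, /zodf/ → CVCC, /neg/ → CVC, /fegn/ → CVCC.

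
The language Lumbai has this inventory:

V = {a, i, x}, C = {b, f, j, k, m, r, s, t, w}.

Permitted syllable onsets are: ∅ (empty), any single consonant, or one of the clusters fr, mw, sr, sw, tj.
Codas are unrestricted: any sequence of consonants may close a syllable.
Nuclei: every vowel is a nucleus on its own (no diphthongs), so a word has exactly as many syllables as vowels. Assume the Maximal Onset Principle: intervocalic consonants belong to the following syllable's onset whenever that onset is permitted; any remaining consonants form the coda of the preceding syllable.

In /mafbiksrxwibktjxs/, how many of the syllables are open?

1

Nuclei (vowels): a, i, x, i, x → 5 syllables.
/a…i/ gap (V1→V2): /fb/; trying suffixes from longest down, /b/ is the first permitted one, so coda /f/ | onset /b/.
/i…x/ gap (V2→V3): cluster /ksr/ — the longest permitted-onset suffix is /sr/; onset = /sr/, preceding coda = /k/.
/x…i/ gap (V3→V4): /w/ → onset of the next syllable (single consonants are always licit onsets).
/i…x/ gap (V4→V5): /bktj/ splits as /bk/ + /tj/ (/tj/ is the longest suffix that is a licit onset).
So the parse is maf.bik.srx.wibk.tjxs.
Classifying each syllable: /maf/ (closed), /bik/ (closed), /srx/ (open), /wibk/ (closed), /tjxs/ (closed).
Open syllables: 1.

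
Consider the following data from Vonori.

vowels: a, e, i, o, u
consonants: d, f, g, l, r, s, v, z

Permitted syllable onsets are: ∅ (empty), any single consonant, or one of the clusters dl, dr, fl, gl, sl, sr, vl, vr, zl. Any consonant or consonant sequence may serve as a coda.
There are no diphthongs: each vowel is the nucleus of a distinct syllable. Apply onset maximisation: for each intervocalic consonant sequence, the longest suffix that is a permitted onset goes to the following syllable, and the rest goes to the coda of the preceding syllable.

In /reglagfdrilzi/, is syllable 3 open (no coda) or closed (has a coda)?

closed

The vowels are e, a, i, i — 4 nuclei, so 4 syllables.
σ1/σ2 boundary: /gl/ — entire cluster is a permitted onset → onset /gl/, coda ∅.
σ2/σ3 boundary: /gfdr/ splits as /gf/ + /dr/ (/dr/ is the longest suffix that is a licit onset).
σ3/σ4 boundary: /lz/ — longest licit onset from the right is /z/, leaving /l/ as coda.
So the parse is re.glagf.dril.zi.
Syllable 3 is /dril/ with coda /l/, so it is closed.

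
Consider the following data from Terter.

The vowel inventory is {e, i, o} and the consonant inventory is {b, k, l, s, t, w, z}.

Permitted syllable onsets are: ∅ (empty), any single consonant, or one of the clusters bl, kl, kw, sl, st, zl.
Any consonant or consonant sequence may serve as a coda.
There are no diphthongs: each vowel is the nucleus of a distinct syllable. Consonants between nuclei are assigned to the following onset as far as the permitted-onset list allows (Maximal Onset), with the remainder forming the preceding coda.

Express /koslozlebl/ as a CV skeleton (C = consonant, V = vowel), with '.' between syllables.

CV.CCV.CCVCC

Nuclei (vowels): o, o, e → 3 syllables.
Between /o/ (V1) and /o/ (V2): cluster /sl/ — /sl/ is itself a permitted onset, so the whole cluster goes right; preceding coda = ∅.
Between /o/ (V2) and /e/ (V3): cluster /zl/ — /zl/ is itself a permitted onset, so the whole cluster goes right; preceding coda = ∅.
Syllabification: ko.slo.zlebl.
Mapping each syllable to C/V: /ko/ → CV, /slo/ → CCV, /zlebl/ → CCVCC.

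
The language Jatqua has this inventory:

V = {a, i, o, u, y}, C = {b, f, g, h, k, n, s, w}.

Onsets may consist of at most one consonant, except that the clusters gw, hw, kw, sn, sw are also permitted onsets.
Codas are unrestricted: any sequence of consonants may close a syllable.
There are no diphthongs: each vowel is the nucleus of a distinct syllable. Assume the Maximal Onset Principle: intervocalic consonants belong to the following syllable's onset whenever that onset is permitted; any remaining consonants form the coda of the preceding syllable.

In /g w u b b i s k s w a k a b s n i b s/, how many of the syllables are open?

Nuclei (vowels): u, i, a, a, i → 5 syllables.
/u…i/ gap (V1→V2): cluster /bb/ — the longest permitted-onset suffix is /b/; onset = /b/, preceding coda = /b/.
/i…a/ gap (V2→V3): cluster /sksw/ — the longest permitted-onset suffix is /sw/; onset = /sw/, preceding coda = /sk/.
/a…a/ gap (V3→V4): /k/ → onset of the next syllable (single consonants are always licit onsets).
/a…i/ gap (V4→V5): /bsn/; trying suffixes from longest down, /sn/ is the first permitted one, so coda /b/ | onset /sn/.
Result: gwub.bisk.swa.kab.snibs.
Classifying each syllable: /gwub/ (closed), /bisk/ (closed), /swa/ (open), /kab/ (closed), /snibs/ (closed).
Open syllables: 1.

1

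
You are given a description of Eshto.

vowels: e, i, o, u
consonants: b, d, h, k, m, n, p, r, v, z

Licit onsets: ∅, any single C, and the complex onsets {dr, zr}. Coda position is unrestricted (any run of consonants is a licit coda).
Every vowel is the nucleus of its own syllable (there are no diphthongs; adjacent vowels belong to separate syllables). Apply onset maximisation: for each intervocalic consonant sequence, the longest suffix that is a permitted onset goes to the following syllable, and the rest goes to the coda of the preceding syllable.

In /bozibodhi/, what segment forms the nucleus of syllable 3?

o

Nuclei (vowels): o, i, o, i → 4 syllables.
The third nucleus (vowel 3 from the left) is /o/.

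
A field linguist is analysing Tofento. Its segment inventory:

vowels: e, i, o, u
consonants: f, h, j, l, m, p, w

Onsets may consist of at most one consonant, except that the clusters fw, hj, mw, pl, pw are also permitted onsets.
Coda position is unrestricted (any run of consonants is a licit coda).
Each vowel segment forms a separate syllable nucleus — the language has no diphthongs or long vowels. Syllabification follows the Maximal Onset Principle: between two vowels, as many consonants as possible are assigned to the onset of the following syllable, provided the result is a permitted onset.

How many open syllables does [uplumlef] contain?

Vowels present: u, u, e; each is a nucleus, giving 3 syllables.
Between /u/ (V1) and /u/ (V2): cluster /pl/ — /pl/ is itself a permitted onset, so the whole cluster goes right; preceding coda = ∅.
Between /u/ (V2) and /e/ (V3): /ml/ splits as /m/ + /l/ (/l/ is the longest suffix that is a licit onset).
Putting it together: u.plum.lef.
Classifying each syllable: /u/ (open), /plum/ (closed), /lef/ (closed).
Open syllables: 1.

1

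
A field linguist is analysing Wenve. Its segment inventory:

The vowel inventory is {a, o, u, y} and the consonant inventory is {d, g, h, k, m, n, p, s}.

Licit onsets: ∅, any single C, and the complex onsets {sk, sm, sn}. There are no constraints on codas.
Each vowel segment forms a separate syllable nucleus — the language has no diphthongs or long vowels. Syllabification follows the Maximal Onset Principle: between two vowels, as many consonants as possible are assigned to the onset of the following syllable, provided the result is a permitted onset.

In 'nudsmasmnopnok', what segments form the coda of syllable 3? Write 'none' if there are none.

The vowels are u, a, o, o — 4 nuclei, so 4 syllables.
σ1/σ2 boundary: /dsm/; trying suffixes from longest down, /sm/ is the first permitted one, so coda /d/ | onset /sm/.
σ2/σ3 boundary: /smn/ — longest licit onset from the right is /n/, leaving /sm/ as coda.
σ3/σ4 boundary: cluster /pn/ — the longest permitted-onset suffix is /n/; onset = /n/, preceding coda = /p/.
So the parse is nud.smasm.nop.nok.
Syllable 3 is /nop/: onset /n/, nucleus /o/, coda /p/.

p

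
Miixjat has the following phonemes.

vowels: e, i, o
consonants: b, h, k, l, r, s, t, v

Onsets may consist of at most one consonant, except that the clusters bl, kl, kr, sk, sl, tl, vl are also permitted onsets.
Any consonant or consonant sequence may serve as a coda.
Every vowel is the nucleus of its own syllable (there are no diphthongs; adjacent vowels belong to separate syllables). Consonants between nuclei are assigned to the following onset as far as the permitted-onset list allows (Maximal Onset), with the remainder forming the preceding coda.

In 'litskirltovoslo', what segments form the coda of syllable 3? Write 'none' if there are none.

Vowels present: i, i, o, o, o; each is a nucleus, giving 5 syllables.
Between /i/ (V1) and /i/ (V2): /tsk/ splits as /t/ + /sk/ (/sk/ is the longest suffix that is a licit onset).
Between /i/ (V2) and /o/ (V3): /rlt/ — longest licit onset from the right is /t/, leaving /rl/ as coda.
Between /o/ (V3) and /o/ (V4): just /v/ — single C goes to the following onset.
Between /o/ (V4) and /o/ (V5): /sl/ — entire cluster is a permitted onset → onset /sl/, coda ∅.
So the parse is lit.skirl.to.vo.slo.
Syllable 3 is /to/: onset /t/, nucleus /o/, coda ∅.

none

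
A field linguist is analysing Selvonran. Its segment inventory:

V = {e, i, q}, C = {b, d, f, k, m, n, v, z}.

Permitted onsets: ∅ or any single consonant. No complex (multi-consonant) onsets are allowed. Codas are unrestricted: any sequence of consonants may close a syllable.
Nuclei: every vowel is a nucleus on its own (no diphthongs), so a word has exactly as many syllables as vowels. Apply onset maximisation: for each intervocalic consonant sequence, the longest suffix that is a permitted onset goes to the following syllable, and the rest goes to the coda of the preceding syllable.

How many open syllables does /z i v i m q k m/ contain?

Vowels present: i, i, q; each is a nucleus, giving 3 syllables.
V1 /i/ – V2 /i/: /v/ is a single consonant, so it becomes the next onset.
V2 /i/ – V3 /q/: just /m/ — single C goes to the following onset.
Result: zi.vi.mqkm.
Classifying each syllable: /zi/ (open), /vi/ (open), /mqkm/ (closed).
Open syllables: 2.

2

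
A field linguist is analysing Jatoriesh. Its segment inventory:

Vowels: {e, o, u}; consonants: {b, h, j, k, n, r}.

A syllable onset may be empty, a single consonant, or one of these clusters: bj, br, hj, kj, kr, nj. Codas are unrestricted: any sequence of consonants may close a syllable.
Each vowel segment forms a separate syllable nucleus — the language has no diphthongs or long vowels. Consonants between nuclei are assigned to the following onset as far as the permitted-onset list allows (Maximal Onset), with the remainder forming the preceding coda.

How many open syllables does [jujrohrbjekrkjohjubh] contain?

1

The vowels are u, o, e, o, u — 5 nuclei, so 5 syllables.
/u…o/ gap (V1→V2): /jr/; trying suffixes from longest down, /r/ is the first permitted one, so coda /j/ | onset /r/.
/o…e/ gap (V2→V3): /hrbj/ — longest licit onset from the right is /bj/, leaving /hr/ as coda.
/e…o/ gap (V3→V4): /krkj/; trying suffixes from longest down, /kj/ is the first permitted one, so coda /kr/ | onset /kj/.
/o…u/ gap (V4→V5): /hj/ — entire cluster is a permitted onset → onset /hj/, coda ∅.
So the parse is juj.rohr.bjekr.kjo.hjubh.
Classifying each syllable: /juj/ (closed), /rohr/ (closed), /bjekr/ (closed), /kjo/ (open), /hjubh/ (closed).
Open syllables: 1.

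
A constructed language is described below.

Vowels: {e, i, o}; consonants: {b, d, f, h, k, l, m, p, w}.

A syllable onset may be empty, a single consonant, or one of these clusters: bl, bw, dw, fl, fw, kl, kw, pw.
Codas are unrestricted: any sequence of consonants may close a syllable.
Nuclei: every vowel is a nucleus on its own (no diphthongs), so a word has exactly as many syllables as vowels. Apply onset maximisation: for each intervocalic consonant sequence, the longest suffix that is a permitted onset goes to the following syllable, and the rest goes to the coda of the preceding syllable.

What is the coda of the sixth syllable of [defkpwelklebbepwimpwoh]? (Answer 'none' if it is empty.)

h

Nuclei (vowels): e, e, e, e, i, o → 6 syllables.
/e…e/ gap (V1→V2): /fkpw/; trying suffixes from longest down, /pw/ is the first permitted one, so coda /fk/ | onset /pw/.
/e…e/ gap (V2→V3): /lkl/ — longest licit onset from the right is /kl/, leaving /l/ as coda.
/e…e/ gap (V3→V4): /bb/ splits as /b/ + /b/ (/b/ is the longest suffix that is a licit onset).
/e…i/ gap (V4→V5): /pw/ is a licit onset in full, so it all attaches to the next syllable.
/i…o/ gap (V5→V6): /mpw/ splits as /m/ + /pw/ (/pw/ is the longest suffix that is a licit onset).
Result: defk.pwel.kleb.be.pwim.pwoh.
Syllable 6 is /pwoh/: onset /pw/, nucleus /o/, coda /h/.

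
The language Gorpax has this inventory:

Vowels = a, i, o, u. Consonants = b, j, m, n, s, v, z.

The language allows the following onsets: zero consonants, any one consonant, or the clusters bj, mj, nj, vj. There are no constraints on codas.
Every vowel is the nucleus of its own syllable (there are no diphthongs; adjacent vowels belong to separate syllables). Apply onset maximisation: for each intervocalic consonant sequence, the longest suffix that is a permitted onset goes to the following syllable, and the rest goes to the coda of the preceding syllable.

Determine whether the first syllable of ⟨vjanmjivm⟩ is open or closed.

closed

The vowels are a, i — 2 nuclei, so 2 syllables.
/a…i/ gap (V1→V2): cluster /nmj/ — the longest permitted-onset suffix is /mj/; onset = /mj/, preceding coda = /n/.
Result: vjan.mjivm.
Syllable 1 is /vjan/ with coda /n/, so it is closed.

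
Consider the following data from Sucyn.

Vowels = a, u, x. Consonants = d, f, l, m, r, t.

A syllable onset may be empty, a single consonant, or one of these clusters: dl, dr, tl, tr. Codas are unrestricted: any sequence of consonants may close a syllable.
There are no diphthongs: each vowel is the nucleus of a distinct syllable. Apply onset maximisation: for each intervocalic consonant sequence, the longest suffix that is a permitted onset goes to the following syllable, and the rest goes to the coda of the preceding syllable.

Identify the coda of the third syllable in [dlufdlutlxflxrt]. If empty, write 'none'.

Nuclei (vowels): u, u, x, x → 4 syllables.
/u…u/ gap (V1→V2): /fdl/ splits as /f/ + /dl/ (/dl/ is the longest suffix that is a licit onset).
/u…x/ gap (V2→V3): /tl/ — entire cluster is a permitted onset → onset /tl/, coda ∅.
/x…x/ gap (V3→V4): /fl/; trying suffixes from longest down, /l/ is the first permitted one, so coda /f/ | onset /l/.
Syllabification: dluf.dlu.tlxf.lxrt.
Syllable 3 is /tlxf/: onset /tl/, nucleus /x/, coda /f/.

f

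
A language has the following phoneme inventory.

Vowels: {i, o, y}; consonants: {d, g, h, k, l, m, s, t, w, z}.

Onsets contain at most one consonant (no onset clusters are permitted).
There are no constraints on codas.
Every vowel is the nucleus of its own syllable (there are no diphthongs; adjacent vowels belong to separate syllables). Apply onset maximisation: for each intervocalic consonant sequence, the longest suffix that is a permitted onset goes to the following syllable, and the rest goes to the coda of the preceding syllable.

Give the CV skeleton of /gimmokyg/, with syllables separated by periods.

CVC.CV.CVC

The vowels are i, o, y — 3 nuclei, so 3 syllables.
V1 /i/ – V2 /o/: /mm/ splits as /m/ + /m/ (/m/ is the longest suffix that is a licit onset).
V2 /o/ – V3 /y/: /k/ is a single consonant, so it becomes the next onset.
Putting it together: gim.mo.kyg.
Mapping each syllable to C/V: /gim/ → CVC, /mo/ → CV, /kyg/ → CVC.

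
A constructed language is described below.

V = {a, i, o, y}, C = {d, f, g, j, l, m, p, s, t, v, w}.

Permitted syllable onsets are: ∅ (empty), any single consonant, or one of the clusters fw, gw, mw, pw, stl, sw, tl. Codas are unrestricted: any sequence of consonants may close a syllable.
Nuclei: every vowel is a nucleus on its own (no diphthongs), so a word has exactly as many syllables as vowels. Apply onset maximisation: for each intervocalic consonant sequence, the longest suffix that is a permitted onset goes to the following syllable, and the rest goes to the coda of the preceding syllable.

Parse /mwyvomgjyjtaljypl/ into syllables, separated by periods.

mwy.vomg.jyj.tal.jypl

Nuclei (vowels): y, o, y, a, y → 5 syllables.
/y…o/ gap (V1→V2): /v/ is a single consonant, so it becomes the next onset.
/o…y/ gap (V2→V3): /mgj/ splits as /mg/ + /j/ (/j/ is the longest suffix that is a licit onset).
/y…a/ gap (V3→V4): /jt/ — longest licit onset from the right is /t/, leaving /j/ as coda.
/a…y/ gap (V4→V5): /lj/ — longest licit onset from the right is /j/, leaving /l/ as coda.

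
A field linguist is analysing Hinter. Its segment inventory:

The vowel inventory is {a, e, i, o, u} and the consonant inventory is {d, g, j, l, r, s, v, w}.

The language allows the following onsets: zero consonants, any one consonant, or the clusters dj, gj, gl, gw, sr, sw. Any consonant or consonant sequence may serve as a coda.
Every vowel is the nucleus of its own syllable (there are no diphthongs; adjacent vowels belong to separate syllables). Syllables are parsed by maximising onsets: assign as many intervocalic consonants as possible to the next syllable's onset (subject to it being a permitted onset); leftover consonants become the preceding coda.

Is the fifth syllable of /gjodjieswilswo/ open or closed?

Nuclei (vowels): o, i, e, i, o → 5 syllables.
Between /o/ (V1) and /i/ (V2): /dj/ — entire cluster is a permitted onset → onset /dj/, coda ∅.
Between /i/ (V2) and /e/ (V3): nothing intervenes; syllable break is V.V.
Between /e/ (V3) and /i/ (V4): cluster /sw/ — /sw/ is itself a permitted onset, so the whole cluster goes right; preceding coda = ∅.
Between /i/ (V4) and /o/ (V5): /lsw/ — longest licit onset from the right is /sw/, leaving /l/ as coda.
Syllabification: gjo.dji.e.swil.swo.
Syllable 5 is /swo/; it ends in its nucleus with no coda, so it is open.

open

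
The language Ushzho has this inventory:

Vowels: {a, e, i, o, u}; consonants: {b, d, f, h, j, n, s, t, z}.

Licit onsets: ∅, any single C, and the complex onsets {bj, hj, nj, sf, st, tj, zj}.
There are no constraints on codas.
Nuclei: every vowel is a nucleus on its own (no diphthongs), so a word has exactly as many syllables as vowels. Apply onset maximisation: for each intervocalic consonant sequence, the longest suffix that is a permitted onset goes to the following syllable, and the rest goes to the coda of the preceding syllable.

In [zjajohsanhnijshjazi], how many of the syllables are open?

3

Nuclei (vowels): a, o, a, i, a, i → 6 syllables.
σ1/σ2 boundary: just /j/ — single C goes to the following onset.
σ2/σ3 boundary: cluster /hs/ — the longest permitted-onset suffix is /s/; onset = /s/, preceding coda = /h/.
σ3/σ4 boundary: /nhn/ splits as /nh/ + /n/ (/n/ is the longest suffix that is a licit onset).
σ4/σ5 boundary: /jshj/ — longest licit onset from the right is /hj/, leaving /js/ as coda.
σ5/σ6 boundary: just /z/ — single C goes to the following onset.
Syllabification: zja.joh.sanh.nijs.hja.zi.
Classifying each syllable: /zja/ (open), /joh/ (closed), /sanh/ (closed), /nijs/ (closed), /hja/ (open), /zi/ (open).
Open syllables: 3.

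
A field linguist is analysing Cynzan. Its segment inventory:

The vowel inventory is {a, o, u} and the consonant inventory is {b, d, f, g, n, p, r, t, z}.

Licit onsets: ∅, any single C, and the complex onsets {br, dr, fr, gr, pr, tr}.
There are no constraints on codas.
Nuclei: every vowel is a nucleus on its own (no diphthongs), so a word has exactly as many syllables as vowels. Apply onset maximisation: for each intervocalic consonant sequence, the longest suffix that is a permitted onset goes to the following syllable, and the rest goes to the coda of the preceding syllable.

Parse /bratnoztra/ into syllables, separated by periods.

Nuclei (vowels): a, o, a → 3 syllables.
Between /a/ (V1) and /o/ (V2): cluster /tn/ — the longest permitted-onset suffix is /n/; onset = /n/, preceding coda = /t/.
Between /o/ (V2) and /a/ (V3): /ztr/ splits as /z/ + /tr/ (/tr/ is the longest suffix that is a licit onset).

brat.noz.tra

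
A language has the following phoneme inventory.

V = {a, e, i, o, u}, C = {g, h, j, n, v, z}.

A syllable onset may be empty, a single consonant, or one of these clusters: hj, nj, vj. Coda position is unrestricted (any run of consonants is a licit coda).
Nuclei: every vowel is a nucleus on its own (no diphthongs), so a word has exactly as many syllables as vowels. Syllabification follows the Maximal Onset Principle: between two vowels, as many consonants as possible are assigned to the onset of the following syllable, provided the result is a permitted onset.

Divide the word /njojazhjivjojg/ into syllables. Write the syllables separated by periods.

Nuclei (vowels): o, a, i, o → 4 syllables.
Between /o/ (V1) and /a/ (V2): just /j/ — single C goes to the following onset.
Between /a/ (V2) and /i/ (V3): cluster /zhj/ — the longest permitted-onset suffix is /hj/; onset = /hj/, preceding coda = /z/.
Between /i/ (V3) and /o/ (V4): /vj/ — entire cluster is a permitted onset → onset /vj/, coda ∅.

njo.jaz.hji.vjojg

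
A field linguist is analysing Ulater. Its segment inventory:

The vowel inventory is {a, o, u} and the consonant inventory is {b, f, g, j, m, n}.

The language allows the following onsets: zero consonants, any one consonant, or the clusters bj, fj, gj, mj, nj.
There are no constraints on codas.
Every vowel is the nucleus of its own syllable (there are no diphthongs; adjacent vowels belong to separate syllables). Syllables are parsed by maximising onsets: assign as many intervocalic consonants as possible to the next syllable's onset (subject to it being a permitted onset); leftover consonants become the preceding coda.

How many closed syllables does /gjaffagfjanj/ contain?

Nuclei (vowels): a, a, a → 3 syllables.
/a…a/ gap (V1→V2): /ff/; trying suffixes from longest down, /f/ is the first permitted one, so coda /f/ | onset /f/.
/a…a/ gap (V2→V3): /gfj/ splits as /g/ + /fj/ (/fj/ is the longest suffix that is a licit onset).
Result: gjaf.fag.fjanj.
Classifying each syllable: /gjaf/ (closed), /fag/ (closed), /fjanj/ (closed).
Closed syllables: 3.

3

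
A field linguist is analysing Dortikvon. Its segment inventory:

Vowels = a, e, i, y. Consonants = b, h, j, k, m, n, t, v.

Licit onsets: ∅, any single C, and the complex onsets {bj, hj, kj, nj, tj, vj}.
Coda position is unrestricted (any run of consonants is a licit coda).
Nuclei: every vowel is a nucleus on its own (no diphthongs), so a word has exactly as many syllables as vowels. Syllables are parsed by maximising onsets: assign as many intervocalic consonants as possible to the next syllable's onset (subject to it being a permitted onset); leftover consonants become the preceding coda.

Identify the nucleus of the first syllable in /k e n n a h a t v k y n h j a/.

e

Vowels present: e, a, a, y, a; each is a nucleus, giving 5 syllables.
The first nucleus (vowel 1 from the left) is /e/.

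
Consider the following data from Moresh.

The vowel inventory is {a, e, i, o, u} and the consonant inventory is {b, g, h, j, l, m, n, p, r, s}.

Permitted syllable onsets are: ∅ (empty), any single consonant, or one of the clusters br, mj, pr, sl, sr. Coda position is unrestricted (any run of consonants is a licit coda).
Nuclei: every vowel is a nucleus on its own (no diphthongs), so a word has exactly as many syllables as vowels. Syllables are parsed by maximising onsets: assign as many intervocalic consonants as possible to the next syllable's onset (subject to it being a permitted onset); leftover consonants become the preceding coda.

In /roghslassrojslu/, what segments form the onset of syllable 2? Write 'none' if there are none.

The vowels are o, a, o, u — 4 nuclei, so 4 syllables.
/o…a/ gap (V1→V2): /ghsl/ — longest licit onset from the right is /sl/, leaving /gh/ as coda.
/a…o/ gap (V2→V3): /ssr/ splits as /s/ + /sr/ (/sr/ is the longest suffix that is a licit onset).
/o…u/ gap (V3→V4): /jsl/; trying suffixes from longest down, /sl/ is the first permitted one, so coda /j/ | onset /sl/.
Result: rogh.slas.sroj.slu.
Syllable 2 is /slas/: onset /sl/, nucleus /a/, coda /s/.

sl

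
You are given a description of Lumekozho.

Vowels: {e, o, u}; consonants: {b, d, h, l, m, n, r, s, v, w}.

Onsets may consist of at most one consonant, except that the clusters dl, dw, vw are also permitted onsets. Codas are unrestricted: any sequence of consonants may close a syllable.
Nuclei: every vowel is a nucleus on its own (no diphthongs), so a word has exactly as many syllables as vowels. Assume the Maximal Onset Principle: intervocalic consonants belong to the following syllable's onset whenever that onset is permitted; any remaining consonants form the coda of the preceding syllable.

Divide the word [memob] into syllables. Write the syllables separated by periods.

The vowels are e, o — 2 nuclei, so 2 syllables.
/e…o/ gap (V1→V2): /m/ → onset of the next syllable (single consonants are always licit onsets).

me.mob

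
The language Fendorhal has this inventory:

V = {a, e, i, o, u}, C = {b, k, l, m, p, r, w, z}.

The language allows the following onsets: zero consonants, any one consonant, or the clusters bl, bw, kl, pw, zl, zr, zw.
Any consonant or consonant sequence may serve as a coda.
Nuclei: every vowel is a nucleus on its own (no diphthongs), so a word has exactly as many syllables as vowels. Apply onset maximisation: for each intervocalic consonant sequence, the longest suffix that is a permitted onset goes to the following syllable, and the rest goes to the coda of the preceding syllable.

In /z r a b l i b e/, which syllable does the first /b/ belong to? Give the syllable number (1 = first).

2

Nuclei (vowels): a, i, e → 3 syllables.
σ1/σ2 boundary: /bl/ — entire cluster is a permitted onset → onset /bl/, coda ∅.
σ2/σ3 boundary: /b/ → onset of the next syllable (single consonants are always licit onsets).
Result: zra.bli.be.
The first /b/ is in the onset of syllable 2 (/bli/).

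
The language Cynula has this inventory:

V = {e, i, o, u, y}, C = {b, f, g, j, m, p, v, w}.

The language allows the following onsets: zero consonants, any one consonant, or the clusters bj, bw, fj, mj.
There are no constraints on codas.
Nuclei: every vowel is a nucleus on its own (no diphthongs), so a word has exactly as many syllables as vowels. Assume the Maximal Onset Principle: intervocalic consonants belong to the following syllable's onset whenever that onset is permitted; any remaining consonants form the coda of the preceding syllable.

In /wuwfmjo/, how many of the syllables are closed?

1

The vowels are u, o — 2 nuclei, so 2 syllables.
Between /u/ (V1) and /o/ (V2): cluster /wfmj/ — the longest permitted-onset suffix is /mj/; onset = /mj/, preceding coda = /wf/.
Syllabification: wuwf.mjo.
Classifying each syllable: /wuwf/ (closed), /mjo/ (open).
Closed syllables: 1.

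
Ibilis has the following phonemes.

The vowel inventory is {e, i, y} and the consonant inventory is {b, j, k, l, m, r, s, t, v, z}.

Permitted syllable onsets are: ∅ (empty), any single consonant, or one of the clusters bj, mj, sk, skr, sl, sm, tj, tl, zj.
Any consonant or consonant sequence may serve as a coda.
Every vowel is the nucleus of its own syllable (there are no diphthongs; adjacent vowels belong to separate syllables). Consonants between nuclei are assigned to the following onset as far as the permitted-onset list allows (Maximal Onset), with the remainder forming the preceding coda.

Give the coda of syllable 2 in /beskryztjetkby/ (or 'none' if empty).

z

Nuclei (vowels): e, y, e, y → 4 syllables.
Between /e/ (V1) and /y/ (V2): /skr/ is a licit onset in full, so it all attaches to the next syllable.
Between /y/ (V2) and /e/ (V3): cluster /ztj/ — the longest permitted-onset suffix is /tj/; onset = /tj/, preceding coda = /z/.
Between /e/ (V3) and /y/ (V4): /tkb/ splits as /tk/ + /b/ (/b/ is the longest suffix that is a licit onset).
Result: be.skryz.tjetk.by.
Syllable 2 is /skryz/: onset /skr/, nucleus /y/, coda /z/.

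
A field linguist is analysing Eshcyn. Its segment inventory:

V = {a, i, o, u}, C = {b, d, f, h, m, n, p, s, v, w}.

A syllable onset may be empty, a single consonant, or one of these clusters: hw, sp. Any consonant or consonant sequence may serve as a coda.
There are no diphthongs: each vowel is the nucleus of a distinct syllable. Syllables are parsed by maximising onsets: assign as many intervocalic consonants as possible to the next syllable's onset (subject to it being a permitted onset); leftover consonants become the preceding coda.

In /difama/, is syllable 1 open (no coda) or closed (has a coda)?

Nuclei (vowels): i, a, a → 3 syllables.
σ1/σ2 boundary: /f/ is a single consonant, so it becomes the next onset.
σ2/σ3 boundary: just /m/ — single C goes to the following onset.
So the parse is di.fa.ma.
Syllable 1 is /di/; it ends in its nucleus with no coda, so it is open.

open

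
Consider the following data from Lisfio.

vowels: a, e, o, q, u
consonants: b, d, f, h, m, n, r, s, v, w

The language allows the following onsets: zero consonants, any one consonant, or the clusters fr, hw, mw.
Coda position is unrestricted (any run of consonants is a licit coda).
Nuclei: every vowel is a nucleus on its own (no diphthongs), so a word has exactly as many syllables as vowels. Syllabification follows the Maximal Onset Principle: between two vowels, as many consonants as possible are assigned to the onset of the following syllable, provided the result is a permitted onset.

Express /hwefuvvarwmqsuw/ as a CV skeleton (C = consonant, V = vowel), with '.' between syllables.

CCV.CVC.CVCC.CV.CVC

The vowels are e, u, a, q, u — 5 nuclei, so 5 syllables.
/e…u/ gap (V1→V2): /f/ → onset of the next syllable (single consonants are always licit onsets).
/u…a/ gap (V2→V3): /vv/ — longest licit onset from the right is /v/, leaving /v/ as coda.
/a…q/ gap (V3→V4): /rwm/ — longest licit onset from the right is /m/, leaving /rw/ as coda.
/q…u/ gap (V4→V5): just /s/ — single C goes to the following onset.
Putting it together: hwe.fuv.varw.mq.suw.
Mapping each syllable to C/V: /hwe/ → CCV, /fuv/ → CVC, /varw/ → CVCC, /mq/ → CV, /suw/ → CVC.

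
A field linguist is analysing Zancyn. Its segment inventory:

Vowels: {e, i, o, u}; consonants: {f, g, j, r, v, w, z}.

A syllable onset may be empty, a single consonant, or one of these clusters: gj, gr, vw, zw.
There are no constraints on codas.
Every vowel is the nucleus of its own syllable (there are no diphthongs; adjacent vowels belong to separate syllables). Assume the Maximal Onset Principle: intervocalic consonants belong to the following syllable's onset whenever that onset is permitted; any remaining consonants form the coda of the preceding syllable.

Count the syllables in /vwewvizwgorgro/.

The vowels are e, i, o, o — 4 nuclei, so 4 syllables.

4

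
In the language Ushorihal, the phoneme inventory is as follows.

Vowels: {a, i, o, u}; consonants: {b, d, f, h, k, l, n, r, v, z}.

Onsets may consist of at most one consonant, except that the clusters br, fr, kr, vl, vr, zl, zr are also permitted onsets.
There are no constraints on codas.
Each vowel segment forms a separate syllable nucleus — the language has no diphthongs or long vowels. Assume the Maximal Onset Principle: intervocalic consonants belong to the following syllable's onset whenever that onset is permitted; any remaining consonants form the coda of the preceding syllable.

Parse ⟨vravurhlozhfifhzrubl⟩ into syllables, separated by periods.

vra.vurh.lozh.fifh.zrubl

Nuclei (vowels): a, u, o, i, u → 5 syllables.
V1 /a/ – V2 /u/: /v/ → onset of the next syllable (single consonants are always licit onsets).
V2 /u/ – V3 /o/: /rhl/ splits as /rh/ + /l/ (/l/ is the longest suffix that is a licit onset).
V3 /o/ – V4 /i/: /zhf/ splits as /zh/ + /f/ (/f/ is the longest suffix that is a licit onset).
V4 /i/ – V5 /u/: /fhzr/ splits as /fh/ + /zr/ (/zr/ is the longest suffix that is a licit onset).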